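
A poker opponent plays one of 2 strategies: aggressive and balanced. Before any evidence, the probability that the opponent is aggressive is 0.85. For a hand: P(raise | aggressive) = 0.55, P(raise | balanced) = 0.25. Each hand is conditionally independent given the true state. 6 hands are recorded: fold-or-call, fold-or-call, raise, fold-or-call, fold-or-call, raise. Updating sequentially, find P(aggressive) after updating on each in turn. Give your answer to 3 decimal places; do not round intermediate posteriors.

0.780

Apply Bayes' rule sequentially, carrying P(aggressive) forward.
After 'fold-or-call': P(aggressive) = 0.45·0.8500 / (0.45·0.8500 + 0.75·0.1500) ≈ 0.7727
After 'fold-or-call': P(aggressive) = 0.45·0.7727 / (0.45·0.7727 + 0.75·0.2273) ≈ 0.6711
After 'raise': P(aggressive) = 0.55·0.6711 / (0.55·0.6711 + 0.25·0.3289) ≈ 0.8178
After 'fold-or-call': P(aggressive) = 0.45·0.8178 / (0.45·0.8178 + 0.75·0.1822) ≈ 0.7292
After 'fold-or-call': P(aggressive) = 0.45·0.7292 / (0.45·0.7292 + 0.75·0.2708) ≈ 0.6177
After 'raise': P(aggressive) = 0.55·0.6177 / (0.55·0.6177 + 0.25·0.3823) ≈ 0.7804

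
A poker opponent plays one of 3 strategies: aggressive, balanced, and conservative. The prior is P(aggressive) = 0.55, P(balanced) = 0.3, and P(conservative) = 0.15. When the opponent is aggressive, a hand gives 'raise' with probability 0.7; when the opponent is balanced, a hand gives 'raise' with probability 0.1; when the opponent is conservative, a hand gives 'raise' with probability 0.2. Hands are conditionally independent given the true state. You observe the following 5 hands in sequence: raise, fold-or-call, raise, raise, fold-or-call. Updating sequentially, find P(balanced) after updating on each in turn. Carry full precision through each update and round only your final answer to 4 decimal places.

Apply Bayes' rule sequentially, carrying P(balanced) forward.
After 'raise': normaliser = 0.7·0.5500 + 0.1·0.3000 + 0.2·0.1500; P(aggressive) ≈ 0.8652, P(balanced) ≈ 0.0674, P(conservative) ≈ 0.0674
After 'fold-or-call': normaliser = 0.3·0.8652 + 0.9·0.0674 + 0.8·0.0674; P(aggressive) ≈ 0.6937, P(balanced) ≈ 0.1622, P(conservative) ≈ 0.1441
After 'raise': normaliser = 0.7·0.6937 + 0.1·0.1622 + 0.2·0.1441; P(aggressive) ≈ 0.9151, P(balanced) ≈ 0.0306, P(conservative) ≈ 0.0543
After 'raise': normaliser = 0.7·0.9151 + 0.1·0.0306 + 0.2·0.0543; P(aggressive) ≈ 0.9787, P(balanced) ≈ 0.0047, P(conservative) ≈ 0.0166
After 'fold-or-call': normaliser = 0.3·0.9787 + 0.9·0.0047 + 0.8·0.0166; P(aggressive) ≈ 0.9438, P(balanced) ≈ 0.0135, P(conservative) ≈ 0.0427

0.0135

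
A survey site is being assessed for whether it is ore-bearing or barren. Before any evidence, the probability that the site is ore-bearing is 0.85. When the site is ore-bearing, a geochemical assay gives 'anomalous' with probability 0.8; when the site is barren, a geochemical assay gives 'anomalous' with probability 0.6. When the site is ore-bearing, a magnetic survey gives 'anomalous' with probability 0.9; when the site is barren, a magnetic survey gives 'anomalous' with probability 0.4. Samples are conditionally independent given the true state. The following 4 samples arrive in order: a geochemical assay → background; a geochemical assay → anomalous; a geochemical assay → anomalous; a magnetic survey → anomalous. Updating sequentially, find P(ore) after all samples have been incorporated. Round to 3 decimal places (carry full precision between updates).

After a geochemical assay='background': P(ore) = 0.2·0.8500 / (0.2·0.8500 + 0.4·0.1500) ≈ 0.7391
After a geochemical assay='anomalous': P(ore) = 0.8·0.7391 / (0.8·0.7391 + 0.6·0.2609) ≈ 0.7907
After a geochemical assay='anomalous': P(ore) = 0.8·0.7907 / (0.8·0.7907 + 0.6·0.2093) ≈ 0.8344
After a magnetic survey='anomalous': P(ore) = 0.9·0.8344 / (0.9·0.8344 + 0.4·0.1656) ≈ 0.9189

0.919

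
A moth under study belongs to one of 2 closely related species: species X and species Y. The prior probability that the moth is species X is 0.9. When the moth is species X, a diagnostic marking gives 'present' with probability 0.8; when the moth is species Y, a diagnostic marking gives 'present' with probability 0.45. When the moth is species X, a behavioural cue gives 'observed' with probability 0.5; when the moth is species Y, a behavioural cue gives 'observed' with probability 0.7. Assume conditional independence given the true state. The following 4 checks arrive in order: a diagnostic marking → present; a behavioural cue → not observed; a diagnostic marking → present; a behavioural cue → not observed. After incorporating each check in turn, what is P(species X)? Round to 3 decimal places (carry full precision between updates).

After a diagnostic marking='present': P(species X) = 0.8·0.9000 / (0.8·0.9000 + 0.45·0.1000) ≈ 0.9412
After a behavioural cue='not observed': P(species X) = 0.5·0.9412 / (0.5·0.9412 + 0.3·0.0588) ≈ 0.9639
After a diagnostic marking='present': P(species X) = 0.8·0.9639 / (0.8·0.9639 + 0.45·0.0361) ≈ 0.9793
After a behavioural cue='not observed': P(species X) = 0.5·0.9793 / (0.5·0.9793 + 0.3·0.0207) ≈ 0.9875

0.988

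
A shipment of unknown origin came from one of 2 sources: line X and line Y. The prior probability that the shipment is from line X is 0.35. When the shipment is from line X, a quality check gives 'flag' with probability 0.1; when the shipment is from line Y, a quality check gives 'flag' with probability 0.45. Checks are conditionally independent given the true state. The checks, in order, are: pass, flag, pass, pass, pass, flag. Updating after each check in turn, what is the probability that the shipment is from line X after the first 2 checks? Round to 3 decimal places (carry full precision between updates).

0.164

Apply Bayes' rule sequentially, carrying P(line X) forward.
After 'pass': P(line X) = 0.9·0.3500 / (0.9·0.3500 + 0.55·0.6500) ≈ 0.4684
After 'flag': P(line X) = 0.1·0.4684 / (0.1·0.4684 + 0.45·0.5316) ≈ 0.1637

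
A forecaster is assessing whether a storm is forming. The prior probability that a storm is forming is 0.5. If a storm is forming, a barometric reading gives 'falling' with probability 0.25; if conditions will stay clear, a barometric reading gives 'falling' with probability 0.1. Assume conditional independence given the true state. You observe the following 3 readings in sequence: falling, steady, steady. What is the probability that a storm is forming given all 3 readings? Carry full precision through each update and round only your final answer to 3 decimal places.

After 'falling': P(storm) = 0.25·0.5000 / (0.25·0.5000 + 0.1·0.5000) ≈ 0.7143
After 'steady': P(storm) = 0.75·0.7143 / (0.75·0.7143 + 0.9·0.2857) ≈ 0.6757
After 'steady': P(storm) = 0.75·0.6757 / (0.75·0.6757 + 0.9·0.3243) ≈ 0.6345

0.635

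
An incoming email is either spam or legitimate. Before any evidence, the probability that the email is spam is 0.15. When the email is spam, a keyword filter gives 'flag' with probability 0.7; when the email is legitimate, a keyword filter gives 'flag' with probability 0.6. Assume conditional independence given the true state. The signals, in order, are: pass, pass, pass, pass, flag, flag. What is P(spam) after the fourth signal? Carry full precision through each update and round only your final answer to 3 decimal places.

0.053

After 'pass': P(spam) = 0.3·0.1500 / (0.3·0.1500 + 0.4·0.8500) ≈ 0.1169
After 'pass': P(spam) = 0.3·0.1169 / (0.3·0.1169 + 0.4·0.8831) ≈ 0.0903
After 'pass': P(spam) = 0.3·0.0903 / (0.3·0.0903 + 0.4·0.9097) ≈ 0.0693
After 'pass': P(spam) = 0.3·0.0693 / (0.3·0.0693 + 0.4·0.9307) ≈ 0.0529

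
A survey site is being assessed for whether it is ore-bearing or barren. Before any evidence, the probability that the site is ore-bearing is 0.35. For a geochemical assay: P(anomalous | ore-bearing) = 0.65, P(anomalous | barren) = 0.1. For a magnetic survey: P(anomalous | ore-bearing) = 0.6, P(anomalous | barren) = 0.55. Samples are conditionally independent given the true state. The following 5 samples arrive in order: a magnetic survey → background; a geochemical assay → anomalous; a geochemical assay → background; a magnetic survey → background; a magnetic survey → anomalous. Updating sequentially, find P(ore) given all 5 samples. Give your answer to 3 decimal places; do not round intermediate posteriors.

0.540

Each posterior becomes the prior for the next update.
After a magnetic survey='background': P(ore) = 0.4·0.3500 / (0.4·0.3500 + 0.45·0.6500) ≈ 0.3237
After a geochemical assay='anomalous': P(ore) = 0.65·0.3237 / (0.65·0.3237 + 0.1·0.6763) ≈ 0.7568
After a geochemical assay='background': P(ore) = 0.35·0.7568 / (0.35·0.7568 + 0.9·0.2432) ≈ 0.5475
After a magnetic survey='background': P(ore) = 0.4·0.5475 / (0.4·0.5475 + 0.45·0.4525) ≈ 0.5182
After a magnetic survey='anomalous': P(ore) = 0.6·0.5182 / (0.6·0.5182 + 0.55·0.4818) ≈ 0.5399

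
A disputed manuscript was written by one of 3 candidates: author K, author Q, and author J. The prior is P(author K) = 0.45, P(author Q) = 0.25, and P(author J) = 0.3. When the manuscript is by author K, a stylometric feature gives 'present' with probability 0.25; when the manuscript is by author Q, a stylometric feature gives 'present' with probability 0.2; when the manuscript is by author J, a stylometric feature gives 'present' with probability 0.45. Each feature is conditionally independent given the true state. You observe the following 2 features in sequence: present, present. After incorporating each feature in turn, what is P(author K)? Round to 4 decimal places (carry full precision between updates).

Each posterior becomes the prior for the next update.
After 'present': normaliser = 0.25·0.4500 + 0.2·0.2500 + 0.45·0.3000; P(author K) ≈ 0.3782, P(author Q) ≈ 0.1681, P(author J) ≈ 0.4538
After 'present': normaliser = 0.25·0.3782 + 0.2·0.1681 + 0.45·0.4538; P(author K) ≈ 0.2845, P(author Q) ≈ 0.1011, P(author J) ≈ 0.6144

0.2845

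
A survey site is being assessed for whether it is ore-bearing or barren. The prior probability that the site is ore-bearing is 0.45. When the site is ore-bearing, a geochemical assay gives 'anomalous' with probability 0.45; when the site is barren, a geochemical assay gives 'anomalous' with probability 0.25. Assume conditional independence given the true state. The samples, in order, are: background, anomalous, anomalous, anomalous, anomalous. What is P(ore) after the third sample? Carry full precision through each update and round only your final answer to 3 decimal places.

Each posterior becomes the prior for the next update.
After 'background': P(ore) = 0.55·0.4500 / (0.55·0.4500 + 0.75·0.5500) ≈ 0.3750
After 'anomalous': P(ore) = 0.45·0.3750 / (0.45·0.3750 + 0.25·0.6250) ≈ 0.5192
After 'anomalous': P(ore) = 0.45·0.5192 / (0.45·0.5192 + 0.25·0.4808) ≈ 0.6603

0.660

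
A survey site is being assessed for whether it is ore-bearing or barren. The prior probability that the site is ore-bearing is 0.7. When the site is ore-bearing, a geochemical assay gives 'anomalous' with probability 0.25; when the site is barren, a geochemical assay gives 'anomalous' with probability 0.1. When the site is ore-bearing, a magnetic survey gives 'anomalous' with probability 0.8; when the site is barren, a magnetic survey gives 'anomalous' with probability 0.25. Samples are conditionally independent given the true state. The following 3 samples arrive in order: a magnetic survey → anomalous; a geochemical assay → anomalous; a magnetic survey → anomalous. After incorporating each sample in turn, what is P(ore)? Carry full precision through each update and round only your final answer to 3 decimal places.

0.984

Apply Bayes' rule sequentially, carrying P(ore) forward.
After a magnetic survey='anomalous': P(ore) = 0.8·0.7000 / (0.8·0.7000 + 0.25·0.3000) ≈ 0.8819
After a geochemical assay='anomalous': P(ore) = 0.25·0.8819 / (0.25·0.8819 + 0.1·0.1181) ≈ 0.9492
After a magnetic survey='anomalous': P(ore) = 0.8·0.9492 / (0.8·0.9492 + 0.25·0.0508) ≈ 0.9835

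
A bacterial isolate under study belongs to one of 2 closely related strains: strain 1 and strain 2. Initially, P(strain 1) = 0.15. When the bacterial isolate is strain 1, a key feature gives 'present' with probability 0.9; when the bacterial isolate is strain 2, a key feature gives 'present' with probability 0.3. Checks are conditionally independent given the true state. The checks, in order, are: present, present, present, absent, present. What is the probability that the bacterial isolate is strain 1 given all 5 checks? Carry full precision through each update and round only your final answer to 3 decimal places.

After 'present': P(strain 1) = 0.9·0.1500 / (0.9·0.1500 + 0.3·0.8500) ≈ 0.3462
After 'present': P(strain 1) = 0.9·0.3462 / (0.9·0.3462 + 0.3·0.6538) ≈ 0.6136
After 'present': P(strain 1) = 0.9·0.6136 / (0.9·0.6136 + 0.3·0.3864) ≈ 0.8265
After 'absent': P(strain 1) = 0.1·0.8265 / (0.1·0.8265 + 0.7·0.1735) ≈ 0.4050
After 'present': P(strain 1) = 0.9·0.4050 / (0.9·0.4050 + 0.3·0.5950) ≈ 0.6713

0.671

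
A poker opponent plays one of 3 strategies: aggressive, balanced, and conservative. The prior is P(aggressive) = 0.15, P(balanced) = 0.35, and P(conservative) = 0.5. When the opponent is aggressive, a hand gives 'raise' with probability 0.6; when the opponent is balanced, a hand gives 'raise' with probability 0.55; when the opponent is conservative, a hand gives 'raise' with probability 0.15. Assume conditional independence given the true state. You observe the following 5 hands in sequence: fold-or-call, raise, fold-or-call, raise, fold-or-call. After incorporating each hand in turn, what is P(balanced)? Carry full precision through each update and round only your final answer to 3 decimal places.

After 'fold-or-call': normaliser = 0.4·0.1500 + 0.45·0.3500 + 0.85·0.5000; P(aggressive) ≈ 0.0934, P(balanced) ≈ 0.2451, P(conservative) ≈ 0.6615
After 'raise': normaliser = 0.6·0.0934 + 0.55·0.2451 + 0.15·0.6615; P(aggressive) ≈ 0.1932, P(balanced) ≈ 0.4648, P(conservative) ≈ 0.3421
After 'fold-or-call': normaliser = 0.4·0.1932 + 0.45·0.4648 + 0.85·0.3421; P(aggressive) ≈ 0.1339, P(balanced) ≈ 0.3624, P(conservative) ≈ 0.5037
After 'raise': normaliser = 0.6·0.1339 + 0.55·0.3624 + 0.15·0.5037; P(aggressive) ≈ 0.2261, P(balanced) ≈ 0.5611, P(conservative) ≈ 0.2127
After 'fold-or-call': normaliser = 0.4·0.2261 + 0.45·0.5611 + 0.85·0.2127; P(aggressive) ≈ 0.1727, P(balanced) ≈ 0.4821, P(conservative) ≈ 0.3452

0.482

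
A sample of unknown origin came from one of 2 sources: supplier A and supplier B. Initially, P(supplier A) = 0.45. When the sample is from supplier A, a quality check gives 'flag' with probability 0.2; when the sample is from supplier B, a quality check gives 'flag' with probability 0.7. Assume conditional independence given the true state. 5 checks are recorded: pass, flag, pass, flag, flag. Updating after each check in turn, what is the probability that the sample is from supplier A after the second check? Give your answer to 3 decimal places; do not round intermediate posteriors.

Each posterior becomes the prior for the next update.
After 'pass': P(supplier A) = 0.8·0.4500 / (0.8·0.4500 + 0.3·0.5500) ≈ 0.6857
After 'flag': P(supplier A) = 0.2·0.6857 / (0.2·0.6857 + 0.7·0.3143) ≈ 0.3840

0.384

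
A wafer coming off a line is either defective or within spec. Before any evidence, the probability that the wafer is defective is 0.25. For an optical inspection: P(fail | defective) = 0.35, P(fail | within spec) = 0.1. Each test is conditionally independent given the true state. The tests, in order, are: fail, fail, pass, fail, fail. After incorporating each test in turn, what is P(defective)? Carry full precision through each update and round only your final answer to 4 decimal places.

Each posterior becomes the prior for the next update.
After 'fail': P(defective) = 0.35·0.2500 / (0.35·0.2500 + 0.1·0.7500) ≈ 0.5385
After 'fail': P(defective) = 0.35·0.5385 / (0.35·0.5385 + 0.1·0.4615) ≈ 0.8033
After 'pass': P(defective) = 0.65·0.8033 / (0.65·0.8033 + 0.9·0.1967) ≈ 0.7468
After 'fail': P(defective) = 0.35·0.7468 / (0.35·0.7468 + 0.1·0.2532) ≈ 0.9117
After 'fail': P(defective) = 0.35·0.9117 / (0.35·0.9117 + 0.1·0.0883) ≈ 0.9731

0.9731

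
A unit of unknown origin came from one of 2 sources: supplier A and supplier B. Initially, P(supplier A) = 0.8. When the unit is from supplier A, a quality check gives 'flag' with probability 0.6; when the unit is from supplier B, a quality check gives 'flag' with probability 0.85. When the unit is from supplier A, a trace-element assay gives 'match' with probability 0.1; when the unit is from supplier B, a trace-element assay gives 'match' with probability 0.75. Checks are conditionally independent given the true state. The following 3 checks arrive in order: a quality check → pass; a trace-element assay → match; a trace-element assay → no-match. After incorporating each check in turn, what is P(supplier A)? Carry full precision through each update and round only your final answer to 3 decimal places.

After a quality check='pass': P(supplier A) = 0.4·0.8000 / (0.4·0.8000 + 0.15·0.2000) ≈ 0.9143
After a trace-element assay='match': P(supplier A) = 0.1·0.9143 / (0.1·0.9143 + 0.75·0.0857) ≈ 0.5872
After a trace-element assay='no-match': P(supplier A) = 0.9·0.5872 / (0.9·0.5872 + 0.25·0.4128) ≈ 0.8366

0.837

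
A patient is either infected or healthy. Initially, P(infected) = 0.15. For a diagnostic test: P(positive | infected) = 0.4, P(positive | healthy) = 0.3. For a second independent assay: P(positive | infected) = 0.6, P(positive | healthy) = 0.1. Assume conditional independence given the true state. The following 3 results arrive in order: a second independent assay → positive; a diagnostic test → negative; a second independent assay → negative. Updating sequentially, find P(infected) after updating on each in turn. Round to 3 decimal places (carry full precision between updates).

0.287

After a second independent assay='positive': P(infected) = 0.6·0.1500 / (0.6·0.1500 + 0.1·0.8500) ≈ 0.5143
After a diagnostic test='negative': P(infected) = 0.6·0.5143 / (0.6·0.5143 + 0.7·0.4857) ≈ 0.4758
After a second independent assay='negative': P(infected) = 0.4·0.4758 / (0.4·0.4758 + 0.9·0.5242) ≈ 0.2874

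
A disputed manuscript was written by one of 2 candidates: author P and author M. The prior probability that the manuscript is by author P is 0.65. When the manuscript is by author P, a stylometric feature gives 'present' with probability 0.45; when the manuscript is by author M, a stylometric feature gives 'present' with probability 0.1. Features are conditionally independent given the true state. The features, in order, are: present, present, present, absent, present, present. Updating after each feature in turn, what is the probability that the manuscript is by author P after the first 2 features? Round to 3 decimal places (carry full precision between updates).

Apply Bayes' rule sequentially, carrying P(author P) forward.
After 'present': P(author P) = 0.45·0.6500 / (0.45·0.6500 + 0.1·0.3500) ≈ 0.8931
After 'present': P(author P) = 0.45·0.8931 / (0.45·0.8931 + 0.1·0.1069) ≈ 0.9741

0.974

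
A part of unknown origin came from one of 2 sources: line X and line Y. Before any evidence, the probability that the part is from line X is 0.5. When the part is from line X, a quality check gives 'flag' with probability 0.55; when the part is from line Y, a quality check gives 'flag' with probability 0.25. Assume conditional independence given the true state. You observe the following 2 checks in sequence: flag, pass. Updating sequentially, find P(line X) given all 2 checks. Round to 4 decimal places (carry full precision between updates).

0.5690

After 'flag': P(line X) = 0.55·0.5000 / (0.55·0.5000 + 0.25·0.5000) ≈ 0.6875
After 'pass': P(line X) = 0.45·0.6875 / (0.45·0.6875 + 0.75·0.3125) ≈ 0.5690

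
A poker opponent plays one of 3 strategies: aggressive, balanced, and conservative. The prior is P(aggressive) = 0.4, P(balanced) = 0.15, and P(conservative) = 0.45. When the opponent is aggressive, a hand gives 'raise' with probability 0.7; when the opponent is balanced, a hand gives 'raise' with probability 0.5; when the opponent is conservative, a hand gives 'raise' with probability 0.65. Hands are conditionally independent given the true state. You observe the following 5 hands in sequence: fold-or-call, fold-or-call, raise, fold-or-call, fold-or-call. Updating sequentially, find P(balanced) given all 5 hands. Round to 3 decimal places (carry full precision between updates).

After 'fold-or-call': normaliser = 0.3·0.4000 + 0.5·0.1500 + 0.35·0.4500; P(aggressive) ≈ 0.3404, P(balanced) ≈ 0.2128, P(conservative) ≈ 0.4468
After 'fold-or-call': normaliser = 0.3·0.3404 + 0.5·0.2128 + 0.35·0.4468; P(aggressive) ≈ 0.2799, P(balanced) ≈ 0.2915, P(conservative) ≈ 0.4286
After 'raise': normaliser = 0.7·0.2799 + 0.5·0.2915 + 0.65·0.4286; P(aggressive) ≈ 0.3159, P(balanced) ≈ 0.2350, P(conservative) ≈ 0.4491
After 'fold-or-call': normaliser = 0.3·0.3159 + 0.5·0.2350 + 0.35·0.4491; P(aggressive) ≈ 0.2565, P(balanced) ≈ 0.3181, P(conservative) ≈ 0.4255
After 'fold-or-call': normaliser = 0.3·0.2565 + 0.5·0.3181 + 0.35·0.4255; P(aggressive) ≈ 0.1999, P(balanced) ≈ 0.4132, P(conservative) ≈ 0.3869

0.413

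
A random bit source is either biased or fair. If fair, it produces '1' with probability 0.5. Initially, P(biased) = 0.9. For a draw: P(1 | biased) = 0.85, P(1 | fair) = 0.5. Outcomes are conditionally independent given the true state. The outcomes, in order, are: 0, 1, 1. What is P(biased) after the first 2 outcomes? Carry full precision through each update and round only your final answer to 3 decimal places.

After '0': P(biased) = 0.15·0.9000 / (0.15·0.9000 + 0.5·0.1000) ≈ 0.7297
After '1': P(biased) = 0.85·0.7297 / (0.85·0.7297 + 0.5·0.2703) ≈ 0.8211

0.821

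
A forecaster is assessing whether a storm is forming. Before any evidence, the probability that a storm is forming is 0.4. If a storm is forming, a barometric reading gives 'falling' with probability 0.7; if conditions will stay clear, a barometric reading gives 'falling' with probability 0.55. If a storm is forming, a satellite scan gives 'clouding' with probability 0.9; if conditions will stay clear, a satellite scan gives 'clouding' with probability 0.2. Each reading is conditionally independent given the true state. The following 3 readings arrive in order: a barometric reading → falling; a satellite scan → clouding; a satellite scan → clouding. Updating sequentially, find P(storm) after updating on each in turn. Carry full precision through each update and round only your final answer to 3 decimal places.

0.945

After a barometric reading='falling': P(storm) = 0.7·0.4000 / (0.7·0.4000 + 0.55·0.6000) ≈ 0.4590
After a satellite scan='clouding': P(storm) = 0.9·0.4590 / (0.9·0.4590 + 0.2·0.5410) ≈ 0.7925
After a satellite scan='clouding': P(storm) = 0.9·0.7925 / (0.9·0.7925 + 0.2·0.2075) ≈ 0.9450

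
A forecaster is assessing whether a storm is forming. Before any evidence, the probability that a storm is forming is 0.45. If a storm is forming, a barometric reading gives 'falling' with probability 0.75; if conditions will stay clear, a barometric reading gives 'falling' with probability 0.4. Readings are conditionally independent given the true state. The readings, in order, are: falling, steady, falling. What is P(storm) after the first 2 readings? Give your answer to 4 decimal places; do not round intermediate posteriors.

0.3899

After 'falling': P(storm) = 0.75·0.4500 / (0.75·0.4500 + 0.4·0.5500) ≈ 0.6054
After 'steady': P(storm) = 0.25·0.6054 / (0.25·0.6054 + 0.6·0.3946) ≈ 0.3899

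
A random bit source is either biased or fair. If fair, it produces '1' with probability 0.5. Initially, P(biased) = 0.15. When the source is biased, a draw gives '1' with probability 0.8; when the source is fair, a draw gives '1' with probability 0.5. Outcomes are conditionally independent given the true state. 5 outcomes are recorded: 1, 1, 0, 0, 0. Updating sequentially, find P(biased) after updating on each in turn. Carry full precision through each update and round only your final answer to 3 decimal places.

After '1': P(biased) = 0.8·0.1500 / (0.8·0.1500 + 0.5·0.8500) ≈ 0.2202
After '1': P(biased) = 0.8·0.2202 / (0.8·0.2202 + 0.5·0.7798) ≈ 0.3112
After '0': P(biased) = 0.2·0.3112 / (0.2·0.3112 + 0.5·0.6888) ≈ 0.1530
After '0': P(biased) = 0.2·0.1530 / (0.2·0.1530 + 0.5·0.8470) ≈ 0.0674
After '0': P(biased) = 0.2·0.0674 / (0.2·0.0674 + 0.5·0.9326) ≈ 0.0281

0.028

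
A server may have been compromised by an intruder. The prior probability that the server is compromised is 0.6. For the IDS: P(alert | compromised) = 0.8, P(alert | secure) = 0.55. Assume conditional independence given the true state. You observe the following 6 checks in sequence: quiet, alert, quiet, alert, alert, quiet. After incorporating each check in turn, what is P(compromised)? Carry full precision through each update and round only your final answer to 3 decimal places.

Apply Bayes' rule sequentially, carrying P(compromised) forward.
After 'quiet': P(compromised) = 0.2·0.6000 / (0.2·0.6000 + 0.45·0.4000) ≈ 0.4000
After 'alert': P(compromised) = 0.8·0.4000 / (0.8·0.4000 + 0.55·0.6000) ≈ 0.4923
After 'quiet': P(compromised) = 0.2·0.4923 / (0.2·0.4923 + 0.45·0.5077) ≈ 0.3012
After 'alert': P(compromised) = 0.8·0.3012 / (0.8·0.3012 + 0.55·0.6988) ≈ 0.3853
After 'alert': P(compromised) = 0.8·0.3853 / (0.8·0.3853 + 0.55·0.6147) ≈ 0.4769
After 'quiet': P(compromised) = 0.2·0.4769 / (0.2·0.4769 + 0.45·0.5231) ≈ 0.2884

0.288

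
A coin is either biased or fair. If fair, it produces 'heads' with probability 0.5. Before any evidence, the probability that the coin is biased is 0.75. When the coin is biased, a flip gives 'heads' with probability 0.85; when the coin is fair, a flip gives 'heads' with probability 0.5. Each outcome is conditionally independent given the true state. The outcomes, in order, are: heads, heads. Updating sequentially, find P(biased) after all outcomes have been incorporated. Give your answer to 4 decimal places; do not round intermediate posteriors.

0.8966

After 'heads': P(biased) = 0.85·0.7500 / (0.85·0.7500 + 0.5·0.2500) ≈ 0.8361
After 'heads': P(biased) = 0.85·0.8361 / (0.85·0.8361 + 0.5·0.1639) ≈ 0.8966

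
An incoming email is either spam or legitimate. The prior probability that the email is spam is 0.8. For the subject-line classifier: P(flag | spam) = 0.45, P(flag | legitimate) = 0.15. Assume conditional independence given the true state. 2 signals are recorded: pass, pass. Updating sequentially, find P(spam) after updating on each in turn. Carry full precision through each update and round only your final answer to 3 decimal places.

0.626

After 'pass': P(spam) = 0.55·0.8000 / (0.55·0.8000 + 0.85·0.2000) ≈ 0.7213
After 'pass': P(spam) = 0.55·0.7213 / (0.55·0.7213 + 0.85·0.2787) ≈ 0.6261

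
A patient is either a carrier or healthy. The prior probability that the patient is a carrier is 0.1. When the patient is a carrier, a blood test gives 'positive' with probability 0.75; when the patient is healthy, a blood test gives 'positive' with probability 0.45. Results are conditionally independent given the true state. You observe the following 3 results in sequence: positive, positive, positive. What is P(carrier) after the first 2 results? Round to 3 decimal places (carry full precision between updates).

After 'positive': P(carrier) = 0.75·0.1000 / (0.75·0.1000 + 0.45·0.9000) ≈ 0.1562
After 'positive': P(carrier) = 0.75·0.1562 / (0.75·0.1562 + 0.45·0.8438) ≈ 0.2358

0.236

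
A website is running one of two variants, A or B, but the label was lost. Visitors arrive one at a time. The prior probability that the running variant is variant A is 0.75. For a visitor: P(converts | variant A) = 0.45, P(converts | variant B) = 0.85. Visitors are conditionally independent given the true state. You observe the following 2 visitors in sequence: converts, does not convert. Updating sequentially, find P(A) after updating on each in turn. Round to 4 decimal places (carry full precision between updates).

After 'converts': P(A) = 0.45·0.7500 / (0.45·0.7500 + 0.85·0.2500) ≈ 0.6136
After 'does not convert': P(A) = 0.55·0.6136 / (0.55·0.6136 + 0.15·0.3864) ≈ 0.8534

0.8534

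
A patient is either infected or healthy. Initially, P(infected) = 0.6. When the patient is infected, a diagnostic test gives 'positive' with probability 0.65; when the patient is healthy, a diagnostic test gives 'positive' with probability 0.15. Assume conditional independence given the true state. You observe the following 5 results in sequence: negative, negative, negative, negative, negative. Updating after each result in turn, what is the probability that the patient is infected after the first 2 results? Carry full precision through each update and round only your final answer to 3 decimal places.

After 'negative': P(infected) = 0.35·0.6000 / (0.35·0.6000 + 0.85·0.4000) ≈ 0.3818
After 'negative': P(infected) = 0.35·0.3818 / (0.35·0.3818 + 0.85·0.6182) ≈ 0.2028

0.203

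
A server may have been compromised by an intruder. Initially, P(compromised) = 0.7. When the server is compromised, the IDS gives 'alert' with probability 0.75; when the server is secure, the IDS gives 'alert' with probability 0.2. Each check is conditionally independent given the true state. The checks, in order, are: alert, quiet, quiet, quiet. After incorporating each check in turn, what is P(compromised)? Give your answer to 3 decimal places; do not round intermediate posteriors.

0.211

Each posterior becomes the prior for the next update.
After 'alert': P(compromised) = 0.75·0.7000 / (0.75·0.7000 + 0.2·0.3000) ≈ 0.8974
After 'quiet': P(compromised) = 0.25·0.8974 / (0.25·0.8974 + 0.8·0.1026) ≈ 0.7322
After 'quiet': P(compromised) = 0.25·0.7322 / (0.25·0.7322 + 0.8·0.2678) ≈ 0.4608
After 'quiet': P(compromised) = 0.25·0.4608 / (0.25·0.4608 + 0.8·0.5392) ≈ 0.2108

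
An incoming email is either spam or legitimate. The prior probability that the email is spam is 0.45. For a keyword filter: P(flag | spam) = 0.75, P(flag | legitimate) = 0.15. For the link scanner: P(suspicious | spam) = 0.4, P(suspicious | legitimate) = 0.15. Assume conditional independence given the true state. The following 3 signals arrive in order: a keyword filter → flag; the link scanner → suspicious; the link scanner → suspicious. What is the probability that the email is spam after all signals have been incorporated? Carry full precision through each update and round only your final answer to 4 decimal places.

Each posterior becomes the prior for the next update.
After a keyword filter='flag': P(spam) = 0.75·0.4500 / (0.75·0.4500 + 0.15·0.5500) ≈ 0.8036
After the link scanner='suspicious': P(spam) = 0.4·0.8036 / (0.4·0.8036 + 0.15·0.1964) ≈ 0.9160
After the link scanner='suspicious': P(spam) = 0.4·0.9160 / (0.4·0.9160 + 0.15·0.0840) ≈ 0.9668

0.9668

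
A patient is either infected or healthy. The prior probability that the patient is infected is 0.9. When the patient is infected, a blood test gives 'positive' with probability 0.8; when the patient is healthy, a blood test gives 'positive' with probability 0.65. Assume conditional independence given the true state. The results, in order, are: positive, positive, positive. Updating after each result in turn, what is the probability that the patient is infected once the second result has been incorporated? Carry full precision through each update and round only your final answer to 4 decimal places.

0.9317

After 'positive': P(infected) = 0.8·0.9000 / (0.8·0.9000 + 0.65·0.1000) ≈ 0.9172
After 'positive': P(infected) = 0.8·0.9172 / (0.8·0.9172 + 0.65·0.0828) ≈ 0.9317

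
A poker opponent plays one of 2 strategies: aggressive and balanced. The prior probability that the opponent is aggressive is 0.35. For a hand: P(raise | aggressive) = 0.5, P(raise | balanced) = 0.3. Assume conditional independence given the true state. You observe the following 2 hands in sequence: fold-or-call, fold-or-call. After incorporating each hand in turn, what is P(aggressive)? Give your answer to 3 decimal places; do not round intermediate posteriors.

After 'fold-or-call': P(aggressive) = 0.5·0.3500 / (0.5·0.3500 + 0.7·0.6500) ≈ 0.2778
After 'fold-or-call': P(aggressive) = 0.5·0.2778 / (0.5·0.2778 + 0.7·0.7222) ≈ 0.2155

0.216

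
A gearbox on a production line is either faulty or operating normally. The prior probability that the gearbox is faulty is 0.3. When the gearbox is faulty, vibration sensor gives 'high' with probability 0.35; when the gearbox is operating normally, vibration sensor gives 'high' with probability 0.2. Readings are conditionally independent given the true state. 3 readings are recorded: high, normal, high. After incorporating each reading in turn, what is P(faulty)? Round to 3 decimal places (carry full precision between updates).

After 'high': P(faulty) = 0.35·0.3000 / (0.35·0.3000 + 0.2·0.7000) ≈ 0.4286
After 'normal': P(faulty) = 0.65·0.4286 / (0.65·0.4286 + 0.8·0.5714) ≈ 0.3786
After 'high': P(faulty) = 0.35·0.3786 / (0.35·0.3786 + 0.2·0.6214) ≈ 0.5161

0.516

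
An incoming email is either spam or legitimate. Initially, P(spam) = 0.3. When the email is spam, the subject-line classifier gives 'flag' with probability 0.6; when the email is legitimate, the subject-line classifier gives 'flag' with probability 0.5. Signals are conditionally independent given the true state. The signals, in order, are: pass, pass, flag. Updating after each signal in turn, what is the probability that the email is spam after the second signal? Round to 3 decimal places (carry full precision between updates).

0.215

Apply Bayes' rule sequentially, carrying P(spam) forward.
After 'pass': P(spam) = 0.4·0.3000 / (0.4·0.3000 + 0.5·0.7000) ≈ 0.2553
After 'pass': P(spam) = 0.4·0.2553 / (0.4·0.2553 + 0.5·0.7447) ≈ 0.2152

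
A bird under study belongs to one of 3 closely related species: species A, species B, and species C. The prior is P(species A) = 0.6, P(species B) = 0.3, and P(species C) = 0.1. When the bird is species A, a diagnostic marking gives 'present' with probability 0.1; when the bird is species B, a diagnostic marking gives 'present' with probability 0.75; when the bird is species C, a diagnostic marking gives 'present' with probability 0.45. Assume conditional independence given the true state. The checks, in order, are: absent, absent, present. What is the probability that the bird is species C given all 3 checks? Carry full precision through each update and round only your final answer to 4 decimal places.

0.1785

After 'absent': normaliser = 0.9·0.6000 + 0.25·0.3000 + 0.55·0.1000; P(species A) ≈ 0.8060, P(species B) ≈ 0.1119, P(species C) ≈ 0.0821
After 'absent': normaliser = 0.9·0.8060 + 0.25·0.1119 + 0.55·0.0821; P(species A) ≈ 0.9084, P(species B) ≈ 0.0350, P(species C) ≈ 0.0565
After 'present': normaliser = 0.1·0.9084 + 0.75·0.0350 + 0.45·0.0565; P(species A) ≈ 0.6372, P(species B) ≈ 0.1844, P(species C) ≈ 0.1785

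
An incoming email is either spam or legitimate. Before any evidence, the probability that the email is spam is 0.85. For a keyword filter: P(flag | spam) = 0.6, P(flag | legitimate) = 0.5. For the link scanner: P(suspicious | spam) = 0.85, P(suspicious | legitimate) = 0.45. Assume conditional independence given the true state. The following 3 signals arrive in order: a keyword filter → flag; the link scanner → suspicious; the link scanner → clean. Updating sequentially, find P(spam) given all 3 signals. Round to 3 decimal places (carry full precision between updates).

0.778

After a keyword filter='flag': P(spam) = 0.6·0.8500 / (0.6·0.8500 + 0.5·0.1500) ≈ 0.8718
After the link scanner='suspicious': P(spam) = 0.85·0.8718 / (0.85·0.8718 + 0.45·0.1282) ≈ 0.9278
After the link scanner='clean': P(spam) = 0.15·0.9278 / (0.15·0.9278 + 0.55·0.0722) ≈ 0.7779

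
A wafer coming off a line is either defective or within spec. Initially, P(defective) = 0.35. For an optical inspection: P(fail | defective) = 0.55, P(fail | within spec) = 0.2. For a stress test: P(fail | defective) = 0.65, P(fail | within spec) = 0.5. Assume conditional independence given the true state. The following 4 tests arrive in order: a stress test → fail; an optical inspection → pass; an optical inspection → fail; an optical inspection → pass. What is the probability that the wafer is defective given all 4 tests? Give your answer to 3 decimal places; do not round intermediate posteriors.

0.379

Apply Bayes' rule sequentially, carrying P(defective) forward.
After a stress test='fail': P(defective) = 0.65·0.3500 / (0.65·0.3500 + 0.5·0.6500) ≈ 0.4118
After an optical inspection='pass': P(defective) = 0.45·0.4118 / (0.45·0.4118 + 0.8·0.5882) ≈ 0.2825
After an optical inspection='fail': P(defective) = 0.55·0.2825 / (0.55·0.2825 + 0.2·0.7175) ≈ 0.5199
After an optical inspection='pass': P(defective) = 0.45·0.5199 / (0.45·0.5199 + 0.8·0.4801) ≈ 0.3785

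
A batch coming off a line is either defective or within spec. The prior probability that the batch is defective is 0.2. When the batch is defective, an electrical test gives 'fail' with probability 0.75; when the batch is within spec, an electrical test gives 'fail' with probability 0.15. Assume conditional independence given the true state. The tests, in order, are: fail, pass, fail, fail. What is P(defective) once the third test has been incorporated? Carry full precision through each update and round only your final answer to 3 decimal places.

0.648

After 'fail': P(defective) = 0.75·0.2000 / (0.75·0.2000 + 0.15·0.8000) ≈ 0.5556
After 'pass': P(defective) = 0.25·0.5556 / (0.25·0.5556 + 0.85·0.4444) ≈ 0.2688
After 'fail': P(defective) = 0.75·0.2688 / (0.75·0.2688 + 0.15·0.7312) ≈ 0.6477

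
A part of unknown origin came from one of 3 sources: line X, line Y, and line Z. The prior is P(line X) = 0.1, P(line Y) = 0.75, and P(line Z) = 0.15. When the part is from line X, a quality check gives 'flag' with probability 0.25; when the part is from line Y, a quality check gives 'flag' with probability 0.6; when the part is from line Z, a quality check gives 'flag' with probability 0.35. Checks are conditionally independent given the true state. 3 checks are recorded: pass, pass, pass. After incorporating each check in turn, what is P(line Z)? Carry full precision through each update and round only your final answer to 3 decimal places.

After 'pass': normaliser = 0.75·0.1000 + 0.4·0.7500 + 0.65·0.1500; P(line X) ≈ 0.1587, P(line Y) ≈ 0.6349, P(line Z) ≈ 0.2063
After 'pass': normaliser = 0.75·0.1587 + 0.4·0.6349 + 0.65·0.2063; P(line X) ≈ 0.2347, P(line Y) ≈ 0.5008, P(line Z) ≈ 0.2645
After 'pass': normaliser = 0.75·0.2347 + 0.4·0.5008 + 0.65·0.2645; P(line X) ≈ 0.3211, P(line Y) ≈ 0.3653, P(line Z) ≈ 0.3135

0.314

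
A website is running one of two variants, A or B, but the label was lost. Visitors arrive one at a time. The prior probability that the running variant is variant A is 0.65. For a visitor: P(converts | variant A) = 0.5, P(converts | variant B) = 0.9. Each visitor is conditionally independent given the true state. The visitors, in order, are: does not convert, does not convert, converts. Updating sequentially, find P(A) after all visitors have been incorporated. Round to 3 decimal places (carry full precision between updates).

Each posterior becomes the prior for the next update.
After 'does not convert': P(A) = 0.5·0.6500 / (0.5·0.6500 + 0.1·0.3500) ≈ 0.9028
After 'does not convert': P(A) = 0.5·0.9028 / (0.5·0.9028 + 0.1·0.0972) ≈ 0.9789
After 'converts': P(A) = 0.5·0.9789 / (0.5·0.9789 + 0.9·0.0211) ≈ 0.9627

0.963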